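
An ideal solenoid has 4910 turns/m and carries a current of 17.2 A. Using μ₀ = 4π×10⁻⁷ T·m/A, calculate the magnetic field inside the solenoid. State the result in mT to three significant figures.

Inside a long solenoid, B = μ₀nI.
B = (4π×10⁻⁷)(4.910×10^3 m⁻¹)(17.2 A) = 0.1061 T.

B ≈ 106 mT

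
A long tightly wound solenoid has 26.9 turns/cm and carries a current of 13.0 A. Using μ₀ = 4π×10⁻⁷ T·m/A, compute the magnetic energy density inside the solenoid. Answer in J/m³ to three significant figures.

u ≈ 768 J/m³

B = μ₀nI = (4π×10⁻⁷)(2.690×10^3)(13.0) = 4.394×10^-2 T.
u = B²/(2μ₀) = (4.394×10^-2)²/(2×4π×10⁻⁷) = 768.4 J/m³.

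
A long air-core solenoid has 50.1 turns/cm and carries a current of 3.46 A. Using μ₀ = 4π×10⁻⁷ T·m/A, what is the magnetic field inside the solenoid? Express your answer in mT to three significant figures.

Inside a long solenoid, B = μ₀nI.
B = (4π×10⁻⁷)(5.010×10^3 m⁻¹)(3.46 A) = 2.178×10^-2 T.

B ≈ 21.8 mT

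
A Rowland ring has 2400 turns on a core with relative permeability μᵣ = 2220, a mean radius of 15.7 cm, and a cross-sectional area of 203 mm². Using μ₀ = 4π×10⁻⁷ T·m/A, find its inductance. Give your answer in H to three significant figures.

For a thin toroid, L = μ₀μᵣN²A/(2πR).
L = (4π×10⁻⁷)(2220)(2400)²(2.030×10^-4) / (2π×0.157 m) = 3.307 H.

L ≈ 3.31 H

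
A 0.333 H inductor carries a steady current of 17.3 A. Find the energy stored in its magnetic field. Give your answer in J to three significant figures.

U ≈ 49.8 J

Stored magnetic energy: U = ½LI².
U = ½(0.333 H)(17.3 A)² = 49.83 J.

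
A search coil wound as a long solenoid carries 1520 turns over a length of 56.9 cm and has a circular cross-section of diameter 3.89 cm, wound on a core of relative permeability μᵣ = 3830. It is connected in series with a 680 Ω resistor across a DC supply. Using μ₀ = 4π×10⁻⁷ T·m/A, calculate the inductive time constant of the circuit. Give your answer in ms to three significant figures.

τ ≈ 34.2 ms

A = π(d/2)² = π(1.945×10^-2 m)² = 1.188×10^-3 m².
L = μ₀μᵣN²A/ℓ = (4π×10⁻⁷)(3830)(1520)²(1.188×10^-3)/(0.569) = 23.23 H.
τ = L/R = (23.23)/(680) = 3.416×10^-2 s.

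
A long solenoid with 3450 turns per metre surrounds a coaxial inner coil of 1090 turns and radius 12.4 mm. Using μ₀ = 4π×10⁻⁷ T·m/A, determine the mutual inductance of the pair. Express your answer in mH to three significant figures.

M ≈ 2.28 mH

The outer solenoid produces a uniform field B₁ = μ₀n₁I₁ across the inner coil,
so the flux linkage is N₂Φ = N₂B₁A₂ = μ₀n₁N₂A₂·I₁, giving M = μ₀n₁N₂A₂.
A₂ = πr² = π(1.240×10^-2 m)² = 4.831×10^-4 m².
M = (4π×10⁻⁷)(3450)(1090)(4.831×10^-4) = 2.283×10^-3 H.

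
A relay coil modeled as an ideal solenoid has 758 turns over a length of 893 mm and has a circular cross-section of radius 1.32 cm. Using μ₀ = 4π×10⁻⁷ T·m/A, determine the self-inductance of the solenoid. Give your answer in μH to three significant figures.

A = πr² = π(1.320×10^-2 m)² = 5.474×10^-4 m².
For a long solenoid, L = μ₀N²A/ℓ.
L = (4π×10⁻⁷)(758)²(5.474×10^-4)/(0.893 m) = 4.426×10^-4 H.

L ≈ 443 μH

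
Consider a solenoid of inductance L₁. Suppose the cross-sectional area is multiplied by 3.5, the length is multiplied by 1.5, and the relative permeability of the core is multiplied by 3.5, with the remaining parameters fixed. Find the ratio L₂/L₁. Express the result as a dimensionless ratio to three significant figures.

For a solenoid, L ∝ μᵣN²A/ℓ.
L₂/L₁ = (3.5) × (1.5)^-1 × (3.5) = 8.17.

L₂/L₁ = 8.17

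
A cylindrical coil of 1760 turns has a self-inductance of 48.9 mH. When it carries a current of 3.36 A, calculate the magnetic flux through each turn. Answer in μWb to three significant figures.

From L = NΦ_B/I, the flux per turn is Φ_B = LI/N.
Φ_B = (4.890×10^-2 H)(3.36 A)/1760 = 9.335×10^-5 Wb.

Φ_B ≈ 93.4 μWb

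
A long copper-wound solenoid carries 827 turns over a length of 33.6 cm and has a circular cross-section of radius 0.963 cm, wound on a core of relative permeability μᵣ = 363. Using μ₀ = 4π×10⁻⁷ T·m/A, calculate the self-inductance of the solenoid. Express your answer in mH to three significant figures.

A = πr² = π(9.630×10^-3 m)² = 2.913×10^-4 m².
For a long solenoid, L = μ₀μᵣN²A/ℓ.
L = (4π×10⁻⁷)(363)(827)²(2.913×10^-4)/(0.336 m) = 0.2705 H.

L ≈ 271 mH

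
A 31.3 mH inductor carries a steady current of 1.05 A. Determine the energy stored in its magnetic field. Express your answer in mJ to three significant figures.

U ≈ 17.3 mJ

Stored magnetic energy: U = ½LI².
U = ½(3.130×10^-2 H)(1.05 A)² = 1.725×10^-2 J.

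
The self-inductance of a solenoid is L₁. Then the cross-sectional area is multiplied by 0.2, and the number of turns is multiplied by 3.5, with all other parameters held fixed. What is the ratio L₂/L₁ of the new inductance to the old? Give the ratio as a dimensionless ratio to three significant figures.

L₂/L₁ = 2.45

For a solenoid, L ∝ μᵣN²A/ℓ.
L₂/L₁ = (0.2) × (3.5)^2 = 2.45.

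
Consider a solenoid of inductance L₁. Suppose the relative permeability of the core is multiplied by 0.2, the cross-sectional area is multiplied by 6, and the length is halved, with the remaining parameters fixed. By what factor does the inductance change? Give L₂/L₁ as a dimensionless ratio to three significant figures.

L₂/L₁ = 2.40

For a solenoid, L ∝ μᵣN²A/ℓ.
L₂/L₁ = (0.2) × (6) × (0.5)^-1 = 2.40.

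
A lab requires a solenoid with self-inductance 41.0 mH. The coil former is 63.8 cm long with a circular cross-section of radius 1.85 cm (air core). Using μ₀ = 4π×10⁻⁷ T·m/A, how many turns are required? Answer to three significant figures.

N ≈ 4400 turns

A = πr² = π(1.850×10^-2 m)² = 1.075×10^-3 m².
From L = μ₀N²A/ℓ, N = √(Lℓ / (μ₀A)).
N = √[(4.100×10^-2)(0.638) / ((4π×10⁻⁷)×1.075×10^-3)] = √(1.936×10^7) ≈ 4400.0.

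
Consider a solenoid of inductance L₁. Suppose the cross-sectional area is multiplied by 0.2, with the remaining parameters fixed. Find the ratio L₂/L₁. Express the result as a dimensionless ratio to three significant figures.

For a solenoid, L ∝ μᵣN²A/ℓ.
L₂/L₁ = (0.2) = 0.200.

L₂/L₁ = 0.200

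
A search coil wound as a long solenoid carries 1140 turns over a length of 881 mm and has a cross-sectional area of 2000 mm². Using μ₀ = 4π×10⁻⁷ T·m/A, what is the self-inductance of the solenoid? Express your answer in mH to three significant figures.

L ≈ 3.71 mH

A = 2000 mm² = 2.000×10^-3 m².
For a long solenoid, L = μ₀N²A/ℓ.
L = (4π×10⁻⁷)(1140)²(2.000×10^-3)/(0.881 m) = 3.707×10^-3 H.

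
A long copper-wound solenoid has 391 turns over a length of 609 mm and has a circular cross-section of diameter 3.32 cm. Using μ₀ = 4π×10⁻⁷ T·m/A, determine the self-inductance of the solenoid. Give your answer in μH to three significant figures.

A = π(d/2)² = π(1.660×10^-2 m)² = 8.657×10^-4 m².
For a long solenoid, L = μ₀N²A/ℓ.
L = (4π×10⁻⁷)(391)²(8.657×10^-4)/(0.609 m) = 2.731×10^-4 H.

L ≈ 273 μH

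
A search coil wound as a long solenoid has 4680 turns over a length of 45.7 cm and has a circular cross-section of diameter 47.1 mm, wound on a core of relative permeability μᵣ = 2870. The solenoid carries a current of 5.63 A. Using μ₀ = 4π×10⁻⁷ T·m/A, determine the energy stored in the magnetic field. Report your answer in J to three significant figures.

A = π(d/2)² = π(2.355×10^-2 m)² = 1.742×10^-3 m².
L = μ₀μᵣN²A/ℓ = (4π×10⁻⁷)(2870)(4680)²(1.742×10^-3)/(0.457) = 301.2 H.
U = ½LI² = ½(301.2)(5.63)² = 4.773×10^3 J.

U ≈ 4770 J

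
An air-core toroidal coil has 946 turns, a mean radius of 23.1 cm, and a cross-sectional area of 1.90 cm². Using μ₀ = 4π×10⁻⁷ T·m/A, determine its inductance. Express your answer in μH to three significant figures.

L ≈ 147 μH

For a thin toroid, L = μ₀N²A/(2πR).
L = (4π×10⁻⁷)(946)²(1.900×10^-4) / (2π×0.231 m) = 1.472×10^-4 H.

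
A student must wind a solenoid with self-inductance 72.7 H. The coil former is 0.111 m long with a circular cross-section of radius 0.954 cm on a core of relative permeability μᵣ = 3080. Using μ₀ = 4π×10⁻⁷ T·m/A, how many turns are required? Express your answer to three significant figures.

N ≈ 2700 turns

A = πr² = π(9.540×10^-3 m)² = 2.859×10^-4 m².
From L = μ₀μᵣN²A/ℓ, N = √(Lℓ / (μ₀μᵣA)).
N = √[(72.7)(0.111) / ((4π×10⁻⁷)(3080)×2.859×10^-4)] = √(7.292×10^6) ≈ 2700.4.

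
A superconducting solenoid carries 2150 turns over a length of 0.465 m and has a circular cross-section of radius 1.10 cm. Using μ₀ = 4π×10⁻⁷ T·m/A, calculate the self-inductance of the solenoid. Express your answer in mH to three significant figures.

A = πr² = π(1.100×10^-2 m)² = 3.801×10^-4 m².
For a long solenoid, L = μ₀N²A/ℓ.
L = (4π×10⁻⁷)(2150)²(3.801×10^-4)/(0.465 m) = 4.749×10^-3 H.

L ≈ 4.75 mH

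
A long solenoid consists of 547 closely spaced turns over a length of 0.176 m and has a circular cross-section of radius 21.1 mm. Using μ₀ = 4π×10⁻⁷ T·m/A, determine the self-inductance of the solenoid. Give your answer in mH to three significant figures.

L ≈ 2.99 mH

A = πr² = π(2.110×10^-2 m)² = 1.399×10^-3 m².
For a long solenoid, L = μ₀N²A/ℓ.
L = (4π×10⁻⁷)(547)²(1.399×10^-3)/(0.176 m) = 2.988×10^-3 H.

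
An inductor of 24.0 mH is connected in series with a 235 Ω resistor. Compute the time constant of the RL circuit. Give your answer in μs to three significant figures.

τ ≈ 102 μs

τ = L/R = (2.400×10^-2 H)/(235 Ω) = 1.021×10^-4 s.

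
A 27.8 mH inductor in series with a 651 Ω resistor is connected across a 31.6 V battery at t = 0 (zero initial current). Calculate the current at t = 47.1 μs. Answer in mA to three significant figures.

τ = L/R = 2.780×10^-2/651 = 4.270×10^-5 s; final current I_∞ = ε/R = 31.6/651 = 4.854×10^-2 A.
I(t) = I_∞(1 − e^(−t/τ)) with t/τ = 1.103.
I = (4.854×10^-2)(1 − e^(−1.103)) = 3.243×10^-2 A.

I ≈ 32.4 mA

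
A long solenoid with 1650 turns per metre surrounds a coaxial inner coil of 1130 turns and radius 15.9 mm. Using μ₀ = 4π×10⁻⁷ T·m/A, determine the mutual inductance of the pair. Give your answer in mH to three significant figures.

M ≈ 1.86 mH

The outer solenoid produces a uniform field B₁ = μ₀n₁I₁ across the inner coil,
so the flux linkage is N₂Φ = N₂B₁A₂ = μ₀n₁N₂A₂·I₁, giving M = μ₀n₁N₂A₂.
A₂ = πr² = π(1.590×10^-2 m)² = 7.942×10^-4 m².
M = (4π×10⁻⁷)(1650)(1130)(7.942×10^-4) = 1.861×10^-3 H.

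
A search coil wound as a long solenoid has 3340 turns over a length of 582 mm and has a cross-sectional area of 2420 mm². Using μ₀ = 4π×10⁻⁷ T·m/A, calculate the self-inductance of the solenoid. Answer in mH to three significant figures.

A = 2420 mm² = 2.420×10^-3 m².
For a long solenoid, L = μ₀N²A/ℓ.
L = (4π×10⁻⁷)(3340)²(2.420×10^-3)/(0.582 m) = 5.829×10^-2 H.

L ≈ 58.3 mH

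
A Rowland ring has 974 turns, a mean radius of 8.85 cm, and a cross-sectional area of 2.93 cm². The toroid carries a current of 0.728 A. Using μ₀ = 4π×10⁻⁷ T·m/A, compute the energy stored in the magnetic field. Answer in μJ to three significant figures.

U ≈ 166 μJ

L = μ₀N²A/(2πR) = (4π×10⁻⁷)(974)²(2.930×10^-4)/(2π×8.850×10^-2) = 6.282×10^-4 H.
U = ½LI² = ½(6.282×10^-4)(0.728)² = 1.6646×10^-4 J.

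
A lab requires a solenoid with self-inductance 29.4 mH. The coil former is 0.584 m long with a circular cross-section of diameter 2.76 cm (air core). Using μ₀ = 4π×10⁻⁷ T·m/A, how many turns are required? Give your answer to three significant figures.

N ≈ 4780 turns

A = π(d/2)² = π(1.380×10^-2 m)² = 5.983×10^-4 m².
From L = μ₀N²A/ℓ, N = √(Lℓ / (μ₀A)).
N = √[(2.940×10^-2)(0.584) / ((4π×10⁻⁷)×5.983×10^-4)] = √(2.284×10^7) ≈ 4778.8.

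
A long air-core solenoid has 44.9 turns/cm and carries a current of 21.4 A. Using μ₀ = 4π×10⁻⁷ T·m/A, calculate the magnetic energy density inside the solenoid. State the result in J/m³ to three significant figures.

B = μ₀nI = (4π×10⁻⁷)(4.490×10^3)(21.4) = 0.1207 T.
u = B²/(2μ₀) = (0.1207)²/(2×4π×10⁻⁷) = 5.801×10^3 J/m³.

u ≈ 5800 J/m³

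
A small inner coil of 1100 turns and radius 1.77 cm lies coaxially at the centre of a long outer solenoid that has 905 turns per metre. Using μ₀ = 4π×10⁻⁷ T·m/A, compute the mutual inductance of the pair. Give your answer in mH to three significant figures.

M ≈ 1.23 mH

The outer solenoid produces a uniform field B₁ = μ₀n₁I₁ across the inner coil,
so the flux linkage is N₂Φ = N₂B₁A₂ = μ₀n₁N₂A₂·I₁, giving M = μ₀n₁N₂A₂.
A₂ = πr² = π(1.770×10^-2 m)² = 9.842×10^-4 m².
M = (4π×10⁻⁷)(905)(1100)(9.842×10^-4) = 1.231×10^-3 H.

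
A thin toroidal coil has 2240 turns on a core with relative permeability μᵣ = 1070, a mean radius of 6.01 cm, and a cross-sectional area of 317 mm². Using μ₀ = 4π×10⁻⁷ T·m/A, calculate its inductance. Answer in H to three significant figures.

L ≈ 5.66 H

For a thin toroid, L = μ₀μᵣN²A/(2πR).
L = (4π×10⁻⁷)(1070)(2240)²(3.170×10^-4) / (2π×6.010×10^-2 m) = 5.664 H.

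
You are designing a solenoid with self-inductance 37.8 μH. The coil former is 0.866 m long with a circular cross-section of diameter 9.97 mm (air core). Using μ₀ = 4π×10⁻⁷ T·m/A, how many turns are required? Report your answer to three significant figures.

N ≈ 578 turns

A = π(d/2)² = π(4.985×10^-3 m)² = 7.807×10^-5 m².
From L = μ₀N²A/ℓ, N = √(Lℓ / (μ₀A)).
N = √[(3.780×10^-5)(0.866) / ((4π×10⁻⁷)×7.807×10^-5)] = √(3.337×10^5) ≈ 577.6.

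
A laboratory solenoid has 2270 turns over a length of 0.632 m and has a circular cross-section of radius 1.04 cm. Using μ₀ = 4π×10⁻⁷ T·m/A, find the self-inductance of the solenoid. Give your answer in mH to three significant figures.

L ≈ 3.48 mH

A = πr² = π(1.040×10^-2 m)² = 3.398×10^-4 m².
For a long solenoid, L = μ₀N²A/ℓ.
L = (4π×10⁻⁷)(2270)²(3.398×10^-4)/(0.632 m) = 3.481×10^-3 H.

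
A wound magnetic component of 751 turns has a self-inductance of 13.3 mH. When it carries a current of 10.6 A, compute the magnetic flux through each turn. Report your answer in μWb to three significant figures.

From L = NΦ_B/I, the flux per turn is Φ_B = LI/N.
Φ_B = (1.330×10^-2 H)(10.6 A)/751 = 1.877×10^-4 Wb.

Φ_B ≈ 188 μWb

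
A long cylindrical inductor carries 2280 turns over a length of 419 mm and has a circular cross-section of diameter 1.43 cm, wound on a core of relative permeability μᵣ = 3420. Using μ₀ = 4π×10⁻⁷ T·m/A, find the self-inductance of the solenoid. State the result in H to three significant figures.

A = π(d/2)² = π(7.150×10^-3 m)² = 1.606×10^-4 m².
For a long solenoid, L = μ₀μᵣN²A/ℓ.
L = (4π×10⁻⁷)(3420)(2280)²(1.606×10^-4)/(0.419 m) = 8.564 H.

L ≈ 8.56 H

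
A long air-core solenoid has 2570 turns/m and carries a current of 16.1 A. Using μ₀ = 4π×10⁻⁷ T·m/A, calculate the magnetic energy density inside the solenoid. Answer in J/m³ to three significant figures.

u ≈ 1080 J/m³

B = μ₀nI = (4π×10⁻⁷)(2.570×10^3)(16.1) = 5.200×10^-2 T.
u = B²/(2μ₀) = (5.200×10^-2)²/(2×4π×10⁻⁷) = 1.076×10^3 J/m³.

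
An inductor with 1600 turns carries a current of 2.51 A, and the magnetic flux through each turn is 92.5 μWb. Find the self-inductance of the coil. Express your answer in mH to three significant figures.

Self-inductance is defined by L = NΦ_B/I (flux linkage over current).
L = (1600)(9.250×10^-5 Wb)/(2.51 A) = 5.896×10^-2 H.

L ≈ 59.0 mH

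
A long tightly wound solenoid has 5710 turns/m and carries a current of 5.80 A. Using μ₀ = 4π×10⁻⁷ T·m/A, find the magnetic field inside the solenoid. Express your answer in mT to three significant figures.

Inside a long solenoid, B = μ₀nI.
B = (4π×10⁻⁷)(5.710×10^3 m⁻¹)(5.80 A) = 4.162×10^-2 T.

B ≈ 41.6 mT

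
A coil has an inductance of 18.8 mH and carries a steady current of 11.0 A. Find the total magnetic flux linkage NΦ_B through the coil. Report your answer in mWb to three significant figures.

From L = NΦ_B/I, the flux linkage is NΦ_B = LI.
NΦ_B = (1.880×10^-2 H)(11.0 A) = 0.2068 Wb.

NΦ_B ≈ 207 mWb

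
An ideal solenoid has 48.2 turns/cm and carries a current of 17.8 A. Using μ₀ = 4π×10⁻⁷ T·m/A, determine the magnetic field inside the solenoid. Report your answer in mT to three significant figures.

Inside a long solenoid, B = μ₀nI.
B = (4π×10⁻⁷)(4.820×10^3 m⁻¹)(17.8 A) = 0.1078 T.

B ≈ 108 mT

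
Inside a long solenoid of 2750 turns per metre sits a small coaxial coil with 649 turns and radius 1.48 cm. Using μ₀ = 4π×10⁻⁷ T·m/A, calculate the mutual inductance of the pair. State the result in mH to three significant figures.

M ≈ 1.54 mH

The outer solenoid produces a uniform field B₁ = μ₀n₁I₁ across the inner coil,
so the flux linkage is N₂Φ = N₂B₁A₂ = μ₀n₁N₂A₂·I₁, giving M = μ₀n₁N₂A₂.
A₂ = πr² = π(1.480×10^-2 m)² = 6.881×10^-4 m².
M = (4π×10⁻⁷)(2750)(649)(6.881×10^-4) = 1.543×10^-3 H.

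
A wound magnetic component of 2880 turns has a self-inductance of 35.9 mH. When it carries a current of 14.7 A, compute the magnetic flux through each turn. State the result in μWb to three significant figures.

Φ_B ≈ 183 μWb

From L = NΦ_B/I, the flux per turn is Φ_B = LI/N.
Φ_B = (3.590×10^-2 H)(14.7 A)/2880 = 1.832×10^-4 Wb.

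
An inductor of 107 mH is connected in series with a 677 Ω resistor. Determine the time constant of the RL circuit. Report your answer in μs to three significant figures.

τ ≈ 158 μs

τ = L/R = (0.107 H)/(677 Ω) = 1.581×10^-4 s.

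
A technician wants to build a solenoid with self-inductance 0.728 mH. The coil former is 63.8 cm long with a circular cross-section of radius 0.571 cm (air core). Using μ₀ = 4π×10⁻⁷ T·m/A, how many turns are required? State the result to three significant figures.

A = πr² = π(5.710×10^-3 m)² = 1.024×10^-4 m².
From L = μ₀N²A/ℓ, N = √(Lℓ / (μ₀A)).
N = √[(7.280×10^-4)(0.638) / ((4π×10⁻⁷)×1.024×10^-4)] = √(3.608×10^6) ≈ 1899.6.

N ≈ 1900 turns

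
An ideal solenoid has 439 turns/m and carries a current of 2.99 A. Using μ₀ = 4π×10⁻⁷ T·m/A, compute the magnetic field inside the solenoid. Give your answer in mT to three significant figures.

Inside a long solenoid, B = μ₀nI.
B = (4π×10⁻⁷)(439 m⁻¹)(2.99 A) = 1.649×10^-3 T.

B ≈ 1.65 mT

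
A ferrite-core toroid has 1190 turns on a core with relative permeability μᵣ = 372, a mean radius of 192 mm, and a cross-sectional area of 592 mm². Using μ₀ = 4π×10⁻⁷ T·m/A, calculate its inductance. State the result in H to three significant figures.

L ≈ 0.325 H

For a thin toroid, L = μ₀μᵣN²A/(2πR).
L = (4π×10⁻⁷)(372)(1190)²(5.920×10^-4) / (2π×0.192 m) = 0.3249 H.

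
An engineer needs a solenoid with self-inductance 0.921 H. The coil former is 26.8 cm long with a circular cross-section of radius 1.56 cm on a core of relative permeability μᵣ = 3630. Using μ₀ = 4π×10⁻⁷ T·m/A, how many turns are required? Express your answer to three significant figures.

A = πr² = π(1.560×10^-2 m)² = 7.645×10^-4 m².
From L = μ₀μᵣN²A/ℓ, N = √(Lℓ / (μ₀μᵣA)).
N = √[(0.921)(0.268) / ((4π×10⁻⁷)(3630)×7.645×10^-4)] = √(7.077×10^4) ≈ 266.0.

N ≈ 266 turns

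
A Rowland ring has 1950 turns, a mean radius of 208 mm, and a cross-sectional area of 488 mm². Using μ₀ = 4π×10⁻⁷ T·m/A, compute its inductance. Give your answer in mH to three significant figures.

For a thin toroid, L = μ₀N²A/(2πR).
L = (4π×10⁻⁷)(1950)²(4.880×10^-4) / (2π×0.208 m) = 1.784×10^-3 H.

L ≈ 1.78 mH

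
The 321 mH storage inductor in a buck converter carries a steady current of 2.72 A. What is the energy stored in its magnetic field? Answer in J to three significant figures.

U ≈ 1.19 J

Stored magnetic energy: U = ½LI².
U = ½(0.321 H)(2.72 A)² = 1.187 J.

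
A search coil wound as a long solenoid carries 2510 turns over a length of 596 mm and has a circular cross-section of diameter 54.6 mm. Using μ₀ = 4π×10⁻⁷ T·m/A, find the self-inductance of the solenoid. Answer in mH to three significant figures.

L ≈ 31.1 mH

A = π(d/2)² = π(2.730×10^-2 m)² = 2.341×10^-3 m².
For a long solenoid, L = μ₀N²A/ℓ.
L = (4π×10⁻⁷)(2510)²(2.341×10^-3)/(0.596 m) = 3.110×10^-2 H.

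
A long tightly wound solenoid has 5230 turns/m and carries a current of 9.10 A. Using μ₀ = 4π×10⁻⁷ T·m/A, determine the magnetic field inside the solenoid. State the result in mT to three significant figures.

Inside a long solenoid, B = μ₀nI.
B = (4π×10⁻⁷)(5.230×10^3 m⁻¹)(9.10 A) = 5.981×10^-2 T.

B ≈ 59.8 mT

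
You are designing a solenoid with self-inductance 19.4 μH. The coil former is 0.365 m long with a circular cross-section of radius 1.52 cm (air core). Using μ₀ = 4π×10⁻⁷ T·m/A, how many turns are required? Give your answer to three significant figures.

N ≈ 88 turns

A = πr² = π(1.520×10^-2 m)² = 7.258×10^-4 m².
From L = μ₀N²A/ℓ, N = √(Lℓ / (μ₀A)).
N = √[(1.940×10^-5)(0.365) / ((4π×10⁻⁷)×7.258×10^-4)] = √(7.763×10^3) ≈ 88.1.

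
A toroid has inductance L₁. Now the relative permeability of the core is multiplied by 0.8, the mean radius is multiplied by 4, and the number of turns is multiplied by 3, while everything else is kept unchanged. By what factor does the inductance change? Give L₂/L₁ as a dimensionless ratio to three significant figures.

L₂/L₁ = 1.80

For a toroid, L ∝ μᵣN²A/R.
L₂/L₁ = (0.8) × (4)^-1 × (3)^2 = 1.80.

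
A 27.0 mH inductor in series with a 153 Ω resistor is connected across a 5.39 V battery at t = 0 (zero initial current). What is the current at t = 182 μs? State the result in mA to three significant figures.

τ = L/R = 2.700×10^-2/153 = 1.7647×10^-4 s; final current I_∞ = ε/R = 5.39/153 = 3.523×10^-2 A.
I(t) = I_∞(1 − e^(−t/τ)) with t/τ = 1.031.
I = (3.523×10^-2)(1 − e^(−1.031)) = 2.267×10^-2 A.

I ≈ 22.7 mA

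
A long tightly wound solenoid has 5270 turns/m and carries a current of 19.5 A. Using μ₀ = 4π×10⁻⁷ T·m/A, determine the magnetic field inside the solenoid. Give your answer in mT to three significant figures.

B ≈ 129 mT

Inside a long solenoid, B = μ₀nI.
B = (4π×10⁻⁷)(5.270×10^3 m⁻¹)(19.5 A) = 0.1291 T.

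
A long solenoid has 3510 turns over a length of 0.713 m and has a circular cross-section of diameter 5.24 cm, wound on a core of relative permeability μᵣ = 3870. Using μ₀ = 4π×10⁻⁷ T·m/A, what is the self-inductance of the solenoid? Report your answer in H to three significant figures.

L ≈ 181 H

A = π(d/2)² = π(2.620×10^-2 m)² = 2.157×10^-3 m².
For a long solenoid, L = μ₀μᵣN²A/ℓ.
L = (4π×10⁻⁷)(3870)(3510)²(2.157×10^-3)/(0.713 m) = 181.2 H.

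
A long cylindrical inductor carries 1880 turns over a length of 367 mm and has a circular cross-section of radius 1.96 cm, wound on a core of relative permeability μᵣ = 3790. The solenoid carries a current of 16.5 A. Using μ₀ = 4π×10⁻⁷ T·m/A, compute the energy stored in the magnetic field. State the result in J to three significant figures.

A = πr² = π(1.960×10^-2 m)² = 1.207×10^-3 m².
L = μ₀μᵣN²A/ℓ = (4π×10⁻⁷)(3790)(1880)²(1.207×10^-3)/(0.367) = 55.36 H.
U = ½LI² = ½(55.36)(16.5)² = 7.535×10^3 J.

U ≈ 7540 J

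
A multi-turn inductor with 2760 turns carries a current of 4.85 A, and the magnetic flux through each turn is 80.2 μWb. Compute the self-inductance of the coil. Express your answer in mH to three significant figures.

L ≈ 45.6 mH

Self-inductance is defined by L = NΦ_B/I (flux linkage over current).
L = (2760)(8.020×10^-5 Wb)/(4.85 A) = 4.564×10^-2 H.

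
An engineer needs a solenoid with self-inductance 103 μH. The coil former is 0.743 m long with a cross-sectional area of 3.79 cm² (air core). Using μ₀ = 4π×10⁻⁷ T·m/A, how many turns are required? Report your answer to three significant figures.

N ≈ 401 turns

A = 3.79 cm² = 3.790×10^-4 m².
From L = μ₀N²A/ℓ, N = √(Lℓ / (μ₀A)).
N = √[(1.030×10^-4)(0.743) / ((4π×10⁻⁷)×3.790×10^-4)] = √(1.607×10^5) ≈ 400.9.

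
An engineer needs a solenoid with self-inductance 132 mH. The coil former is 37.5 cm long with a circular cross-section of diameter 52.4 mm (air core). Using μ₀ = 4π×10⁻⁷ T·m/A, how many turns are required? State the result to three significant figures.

A = π(d/2)² = π(2.620×10^-2 m)² = 2.157×10^-3 m².
From L = μ₀N²A/ℓ, N = √(Lℓ / (μ₀A)).
N = √[(0.132)(0.375) / ((4π×10⁻⁷)×2.157×10^-3)] = √(1.827×10^7) ≈ 4273.9.

N ≈ 4270 turns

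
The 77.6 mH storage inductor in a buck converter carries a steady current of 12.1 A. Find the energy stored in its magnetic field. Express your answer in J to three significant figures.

Stored magnetic energy: U = ½LI².
U = ½(7.760×10^-2 H)(12.1 A)² = 5.681 J.

U ≈ 5.68 J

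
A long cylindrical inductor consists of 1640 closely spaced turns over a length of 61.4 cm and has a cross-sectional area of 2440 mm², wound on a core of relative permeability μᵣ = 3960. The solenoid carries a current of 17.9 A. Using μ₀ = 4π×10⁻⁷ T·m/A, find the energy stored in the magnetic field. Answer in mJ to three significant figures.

A = 2440 mm² = 2.440×10^-3 m².
L = μ₀μᵣN²A/ℓ = (4π×10⁻⁷)(3960)(1640)²(2.440×10^-3)/(0.614) = 53.19 H.
U = ½LI² = ½(53.19)(17.9)² = 8.521×10^3 J.

U ≈ 8520000 mJ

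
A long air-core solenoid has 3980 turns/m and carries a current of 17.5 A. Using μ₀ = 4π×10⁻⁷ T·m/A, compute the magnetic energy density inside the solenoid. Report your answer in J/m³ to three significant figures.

B = μ₀nI = (4π×10⁻⁷)(3.980×10^3)(17.5) = 8.752×10^-2 T.
u = B²/(2μ₀) = (8.752×10^-2)²/(2×4π×10⁻⁷) = 3.048×10^3 J/m³.

u ≈ 3050 J/m³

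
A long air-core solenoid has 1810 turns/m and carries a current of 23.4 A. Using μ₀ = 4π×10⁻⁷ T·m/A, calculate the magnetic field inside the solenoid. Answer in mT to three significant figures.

Inside a long solenoid, B = μ₀nI.
B = (4π×10⁻⁷)(1.810×10^3 m⁻¹)(23.4 A) = 5.322×10^-2 T.

B ≈ 53.2 mT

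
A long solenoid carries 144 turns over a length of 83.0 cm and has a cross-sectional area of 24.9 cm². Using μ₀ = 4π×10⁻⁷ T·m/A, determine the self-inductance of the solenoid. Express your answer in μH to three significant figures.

A = 24.9 cm² = 2.490×10^-3 m².
For a long solenoid, L = μ₀N²A/ℓ.
L = (4π×10⁻⁷)(144)²(2.490×10^-3)/(0.83 m) = 7.817×10^-5 H.

L ≈ 78.2 μH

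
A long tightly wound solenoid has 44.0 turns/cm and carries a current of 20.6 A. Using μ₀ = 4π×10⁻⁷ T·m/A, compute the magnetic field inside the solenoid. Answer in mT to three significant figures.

B ≈ 114 mT

Inside a long solenoid, B = μ₀nI.
B = (4π×10⁻⁷)(4.400×10^3 m⁻¹)(20.6 A) = 0.1139 T.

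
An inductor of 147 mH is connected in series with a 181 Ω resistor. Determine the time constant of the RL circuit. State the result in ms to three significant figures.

τ = L/R = (0.147 H)/(181 Ω) = 8.122×10^-4 s.

τ ≈ 0.812 ms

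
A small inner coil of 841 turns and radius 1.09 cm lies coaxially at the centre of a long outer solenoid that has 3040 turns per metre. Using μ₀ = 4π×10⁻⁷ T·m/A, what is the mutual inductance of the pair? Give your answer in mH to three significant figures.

M ≈ 1.20 mH

The outer solenoid produces a uniform field B₁ = μ₀n₁I₁ across the inner coil,
so the flux linkage is N₂Φ = N₂B₁A₂ = μ₀n₁N₂A₂·I₁, giving M = μ₀n₁N₂A₂.
A₂ = πr² = π(1.090×10^-2 m)² = 3.733×10^-4 m².
M = (4π×10⁻⁷)(3040)(841)(3.733×10^-4) = 1.199×10^-3 H.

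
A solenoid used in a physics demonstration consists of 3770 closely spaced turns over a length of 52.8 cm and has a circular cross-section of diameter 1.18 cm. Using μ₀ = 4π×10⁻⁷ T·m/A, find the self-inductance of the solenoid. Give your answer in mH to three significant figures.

L ≈ 3.70 mH

A = π(d/2)² = π(5.900×10^-3 m)² = 1.094×10^-4 m².
For a long solenoid, L = μ₀N²A/ℓ.
L = (4π×10⁻⁷)(3770)²(1.094×10^-4)/(0.528 m) = 3.699×10^-3 H.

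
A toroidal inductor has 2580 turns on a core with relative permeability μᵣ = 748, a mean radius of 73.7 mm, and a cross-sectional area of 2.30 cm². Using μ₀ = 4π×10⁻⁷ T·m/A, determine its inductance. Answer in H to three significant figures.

For a thin toroid, L = μ₀μᵣN²A/(2πR).
L = (4π×10⁻⁷)(748)(2580)²(2.300×10^-4) / (2π×7.370×10^-2 m) = 3.108 H.

L ≈ 3.11 H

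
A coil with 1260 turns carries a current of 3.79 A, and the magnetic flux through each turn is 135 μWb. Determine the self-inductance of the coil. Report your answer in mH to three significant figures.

Self-inductance is defined by L = NΦ_B/I (flux linkage over current).
L = (1260)(1.350×10^-4 Wb)/(3.79 A) = 4.488×10^-2 H.

L ≈ 44.9 mH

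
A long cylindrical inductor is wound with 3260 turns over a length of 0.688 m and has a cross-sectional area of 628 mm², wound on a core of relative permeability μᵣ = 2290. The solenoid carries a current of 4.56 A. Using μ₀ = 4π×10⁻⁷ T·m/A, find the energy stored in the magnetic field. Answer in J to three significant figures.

A = 628 mm² = 6.280×10^-4 m².
L = μ₀μᵣN²A/ℓ = (4π×10⁻⁷)(2290)(3260)²(6.280×10^-4)/(0.688) = 27.92 H.
U = ½LI² = ½(27.92)(4.56)² = 290.2 J.

U ≈ 290 J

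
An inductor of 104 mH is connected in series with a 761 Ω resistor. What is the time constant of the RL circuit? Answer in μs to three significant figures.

τ ≈ 137 μs

τ = L/R = (0.104 H)/(761 Ω) = 1.367×10^-4 s.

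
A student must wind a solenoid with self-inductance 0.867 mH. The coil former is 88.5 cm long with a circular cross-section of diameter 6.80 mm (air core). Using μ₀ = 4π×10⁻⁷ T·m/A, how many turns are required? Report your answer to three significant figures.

N ≈ 4100 turns

A = π(d/2)² = π(3.400×10^-3 m)² = 3.632×10^-5 m².
From L = μ₀N²A/ℓ, N = √(Lℓ / (μ₀A)).
N = √[(8.670×10^-4)(0.885) / ((4π×10⁻⁷)×3.632×10^-5)] = √(1.681×10^7) ≈ 4100.4.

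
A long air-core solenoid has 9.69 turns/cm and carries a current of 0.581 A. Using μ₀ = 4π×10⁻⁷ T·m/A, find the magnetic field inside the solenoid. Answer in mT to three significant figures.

B ≈ 0.707 mT

Inside a long solenoid, B = μ₀nI.
B = (4π×10⁻⁷)(969 m⁻¹)(0.581 A) = 7.0747×10^-4 T.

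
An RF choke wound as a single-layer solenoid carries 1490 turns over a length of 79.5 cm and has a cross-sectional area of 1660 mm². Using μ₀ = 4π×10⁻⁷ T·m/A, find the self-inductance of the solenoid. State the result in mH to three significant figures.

A = 1660 mm² = 1.660×10^-3 m².
For a long solenoid, L = μ₀N²A/ℓ.
L = (4π×10⁻⁷)(1490)²(1.660×10^-3)/(0.795 m) = 5.825×10^-3 H.

L ≈ 5.83 mH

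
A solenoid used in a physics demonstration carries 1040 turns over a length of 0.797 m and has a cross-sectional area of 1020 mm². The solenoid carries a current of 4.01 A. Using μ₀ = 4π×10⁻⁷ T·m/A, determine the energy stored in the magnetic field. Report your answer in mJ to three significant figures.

A = 1020 mm² = 1.020×10^-3 m².
L = μ₀N²A/ℓ = (4π×10⁻⁷)(1040)²(1.020×10^-3)/(0.797) = 1.739×10^-3 H.
U = ½LI² = ½(1.739×10^-3)(4.01)² = 1.399×10^-2 J.

U ≈ 14.0 mJ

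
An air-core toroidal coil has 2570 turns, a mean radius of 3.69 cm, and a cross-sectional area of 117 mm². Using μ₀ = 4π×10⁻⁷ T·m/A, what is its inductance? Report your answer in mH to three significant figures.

L ≈ 4.19 mH

For a thin toroid, L = μ₀N²A/(2πR).
L = (4π×10⁻⁷)(2570)²(1.170×10^-4) / (2π×3.690×10^-2 m) = 4.188×10^-3 H.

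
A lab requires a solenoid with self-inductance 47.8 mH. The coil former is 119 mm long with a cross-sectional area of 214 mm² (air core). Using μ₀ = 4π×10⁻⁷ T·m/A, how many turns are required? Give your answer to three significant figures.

A = 214 mm² = 2.140×10^-4 m².
From L = μ₀N²A/ℓ, N = √(Lℓ / (μ₀A)).
N = √[(4.780×10^-2)(0.119) / ((4π×10⁻⁷)×2.140×10^-4)] = √(2.115×10^7) ≈ 4599.1.

N ≈ 4600 turns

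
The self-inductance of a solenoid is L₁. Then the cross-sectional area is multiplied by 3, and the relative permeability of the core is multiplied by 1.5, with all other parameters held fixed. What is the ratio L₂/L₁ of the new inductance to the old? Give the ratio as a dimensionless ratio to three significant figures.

For a solenoid, L ∝ μᵣN²A/ℓ.
L₂/L₁ = (3) × (1.5) = 4.50.

L₂/L₁ = 4.50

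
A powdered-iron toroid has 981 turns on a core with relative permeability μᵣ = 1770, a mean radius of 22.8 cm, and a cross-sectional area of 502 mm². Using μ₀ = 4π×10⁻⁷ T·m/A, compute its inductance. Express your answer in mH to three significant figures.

L ≈ 750 mH

For a thin toroid, L = μ₀μᵣN²A/(2πR).
L = (4π×10⁻⁷)(1770)(981)²(5.020×10^-4) / (2π×0.228 m) = 0.7501 H.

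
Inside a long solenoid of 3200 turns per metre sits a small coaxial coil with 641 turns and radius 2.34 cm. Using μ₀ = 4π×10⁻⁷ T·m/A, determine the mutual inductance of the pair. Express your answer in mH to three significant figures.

The outer solenoid produces a uniform field B₁ = μ₀n₁I₁ across the inner coil,
so the flux linkage is N₂Φ = N₂B₁A₂ = μ₀n₁N₂A₂·I₁, giving M = μ₀n₁N₂A₂.
A₂ = πr² = π(2.340×10^-2 m)² = 1.720×10^-3 m².
M = (4π×10⁻⁷)(3200)(641)(1.720×10^-3) = 4.434×10^-3 H.

M ≈ 4.43 mH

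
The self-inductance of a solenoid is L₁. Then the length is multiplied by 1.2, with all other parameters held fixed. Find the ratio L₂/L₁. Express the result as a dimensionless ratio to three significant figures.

For a solenoid, L ∝ μᵣN²A/ℓ.
L₂/L₁ = (1.2)^-1 = 0.833.

L₂/L₁ = 0.833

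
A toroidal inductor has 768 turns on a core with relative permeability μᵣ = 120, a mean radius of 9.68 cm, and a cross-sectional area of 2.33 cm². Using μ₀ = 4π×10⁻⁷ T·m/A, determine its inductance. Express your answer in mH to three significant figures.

L ≈ 34.1 mH

For a thin toroid, L = μ₀μᵣN²A/(2πR).
L = (4π×10⁻⁷)(120)(768)²(2.330×10^-4) / (2π×9.680×10^-2 m) = 3.407×10^-2 H.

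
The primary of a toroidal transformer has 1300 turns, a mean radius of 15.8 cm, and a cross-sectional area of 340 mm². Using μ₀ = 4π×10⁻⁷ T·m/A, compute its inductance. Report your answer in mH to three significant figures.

L ≈ 0.727 mH

For a thin toroid, L = μ₀N²A/(2πR).
L = (4π×10⁻⁷)(1300)²(3.400×10^-4) / (2π×0.158 m) = 7.273×10^-4 H.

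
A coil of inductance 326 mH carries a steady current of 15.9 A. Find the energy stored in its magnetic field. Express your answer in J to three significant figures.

Stored magnetic energy: U = ½LI².
U = ½(0.326 H)(15.9 A)² = 41.21 J.

U ≈ 41.2 J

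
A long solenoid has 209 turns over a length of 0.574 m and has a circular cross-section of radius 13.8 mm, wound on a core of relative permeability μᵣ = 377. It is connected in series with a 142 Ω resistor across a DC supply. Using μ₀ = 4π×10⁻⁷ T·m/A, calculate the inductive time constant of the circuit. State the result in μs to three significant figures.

A = πr² = π(1.380×10^-2 m)² = 5.983×10^-4 m².
L = μ₀μᵣN²A/ℓ = (4π×10⁻⁷)(377)(209)²(5.983×10^-4)/(0.574) = 2.157×10^-2 H.
τ = L/R = (2.157×10^-2)/(142) = 1.519×10^-4 s.

τ ≈ 152 μs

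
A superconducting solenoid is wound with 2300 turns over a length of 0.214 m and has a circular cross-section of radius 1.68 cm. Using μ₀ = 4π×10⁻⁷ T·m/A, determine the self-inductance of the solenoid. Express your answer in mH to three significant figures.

A = πr² = π(1.680×10^-2 m)² = 8.867×10^-4 m².
For a long solenoid, L = μ₀N²A/ℓ.
L = (4π×10⁻⁷)(2300)²(8.867×10^-4)/(0.214 m) = 2.754×10^-2 H.

L ≈ 27.5 mH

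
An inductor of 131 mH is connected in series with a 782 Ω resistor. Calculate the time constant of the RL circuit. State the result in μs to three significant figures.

τ ≈ 168 μs

τ = L/R = (0.131 H)/(782 Ω) = 1.675×10^-4 s.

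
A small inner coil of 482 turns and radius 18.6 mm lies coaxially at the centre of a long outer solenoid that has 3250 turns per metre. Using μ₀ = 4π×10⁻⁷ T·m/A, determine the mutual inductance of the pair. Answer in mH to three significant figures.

The outer solenoid produces a uniform field B₁ = μ₀n₁I₁ across the inner coil,
so the flux linkage is N₂Φ = N₂B₁A₂ = μ₀n₁N₂A₂·I₁, giving M = μ₀n₁N₂A₂.
A₂ = πr² = π(1.860×10^-2 m)² = 1.087×10^-3 m².
M = (4π×10⁻⁷)(3250)(482)(1.087×10^-3) = 2.140×10^-3 H.

M ≈ 2.14 mH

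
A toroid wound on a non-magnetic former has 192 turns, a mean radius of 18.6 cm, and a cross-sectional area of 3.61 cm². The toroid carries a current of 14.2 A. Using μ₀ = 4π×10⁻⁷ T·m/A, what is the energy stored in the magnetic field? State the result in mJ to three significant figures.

L = μ₀N²A/(2πR) = (4π×10⁻⁷)(192)²(3.610×10^-4)/(2π×0.186) = 1.431×10^-5 H.
U = ½LI² = ½(1.431×10^-5)(14.2)² = 1.443×10^-3 J.

U ≈ 1.44 mJ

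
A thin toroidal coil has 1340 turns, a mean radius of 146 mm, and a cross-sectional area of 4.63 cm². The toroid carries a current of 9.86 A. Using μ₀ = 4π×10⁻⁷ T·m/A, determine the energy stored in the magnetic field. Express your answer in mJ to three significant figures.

L = μ₀N²A/(2πR) = (4π×10⁻⁷)(1340)²(4.630×10^-4)/(2π×0.146) = 1.139×10^-3 H.
U = ½LI² = ½(1.139×10^-3)(9.86)² = 5.536×10^-2 J.

U ≈ 55.4 mJ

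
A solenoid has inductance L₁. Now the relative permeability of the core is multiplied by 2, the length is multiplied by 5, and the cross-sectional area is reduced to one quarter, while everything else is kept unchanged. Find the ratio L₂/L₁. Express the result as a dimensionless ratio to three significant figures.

L₂/L₁ = 0.100

For a solenoid, L ∝ μᵣN²A/ℓ.
L₂/L₁ = (2) × (5)^-1 × (0.25) = 0.100.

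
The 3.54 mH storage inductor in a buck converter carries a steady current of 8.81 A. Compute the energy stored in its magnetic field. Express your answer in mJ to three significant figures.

U ≈ 137 mJ

Stored magnetic energy: U = ½LI².
U = ½(3.540×10^-3 H)(8.81 A)² = 0.1374 J.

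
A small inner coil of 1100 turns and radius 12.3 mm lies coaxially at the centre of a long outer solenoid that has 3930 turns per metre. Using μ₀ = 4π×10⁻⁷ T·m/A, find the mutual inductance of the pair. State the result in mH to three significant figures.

The outer solenoid produces a uniform field B₁ = μ₀n₁I₁ across the inner coil,
so the flux linkage is N₂Φ = N₂B₁A₂ = μ₀n₁N₂A₂·I₁, giving M = μ₀n₁N₂A₂.
A₂ = πr² = π(1.230×10^-2 m)² = 4.753×10^-4 m².
M = (4π×10⁻⁷)(3930)(1100)(4.753×10^-4) = 2.582×10^-3 H.

M ≈ 2.58 mH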